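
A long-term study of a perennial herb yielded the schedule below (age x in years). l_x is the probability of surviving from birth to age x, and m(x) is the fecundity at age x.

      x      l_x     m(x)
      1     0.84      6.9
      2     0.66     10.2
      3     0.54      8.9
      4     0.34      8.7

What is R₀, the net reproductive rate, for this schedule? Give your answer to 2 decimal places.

R₀ = Σ l_x m(x):
  age 1: 0.84 × 6.9 = 5.7960
  age 2: 0.66 × 10.2 = 6.7320
  age 3: 0.54 × 8.9 = 4.8060
  age 4: 0.34 × 8.7 = 2.9580
R₀ = 5.7960 + 6.7320 + 4.8060 + 2.9580 = 20.2920

20.29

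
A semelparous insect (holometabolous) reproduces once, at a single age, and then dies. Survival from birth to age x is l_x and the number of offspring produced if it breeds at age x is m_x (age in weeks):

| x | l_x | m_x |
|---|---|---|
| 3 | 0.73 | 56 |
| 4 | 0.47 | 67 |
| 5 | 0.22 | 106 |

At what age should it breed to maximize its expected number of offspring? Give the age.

Expected offspring if breeding at age x = l_x × m_x:
  age 3: 0.73 × 56 = 40.880
  age 4: 0.47 × 67 = 31.490
  age 5: 0.22 × 106 = 23.320
Maximum at age 3 (40.880).

3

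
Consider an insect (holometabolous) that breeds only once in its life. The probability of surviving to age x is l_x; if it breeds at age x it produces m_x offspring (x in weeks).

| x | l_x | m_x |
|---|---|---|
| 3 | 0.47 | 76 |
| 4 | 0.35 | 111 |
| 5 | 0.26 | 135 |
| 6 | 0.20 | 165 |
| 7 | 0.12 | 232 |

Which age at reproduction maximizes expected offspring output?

Expected offspring if breeding at age x = l_x × m_x:
  age 3: 0.47 × 76 = 35.720
  age 4: 0.35 × 111 = 38.850
  age 5: 0.26 × 135 = 35.100
  age 6: 0.20 × 165 = 33.000
  age 7: 0.12 × 232 = 27.840
Maximum at age 4 (38.850).

4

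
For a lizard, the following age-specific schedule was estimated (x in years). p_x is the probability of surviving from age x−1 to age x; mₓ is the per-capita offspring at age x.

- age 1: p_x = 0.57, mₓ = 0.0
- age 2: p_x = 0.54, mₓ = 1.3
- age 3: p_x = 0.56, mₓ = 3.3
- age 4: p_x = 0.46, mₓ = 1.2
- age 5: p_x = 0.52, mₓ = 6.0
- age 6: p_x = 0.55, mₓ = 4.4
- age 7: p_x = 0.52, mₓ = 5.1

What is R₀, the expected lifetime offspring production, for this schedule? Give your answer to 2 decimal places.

Survivorship from birth: l_x = p_1·p_2·…·p_x.
  l_1 = 0.57000
  l_2 = 0.30780
  l_3 = 0.17237
  l_4 = 0.07929
  l_5 = 0.04123
  l_6 = 0.02268
  l_7 = 0.01179
R₀ = Σ l_x mₓ:
  age 1: 0.57000 × 0.0 = 0.0000
  age 2: 0.30780 × 1.3 = 0.4001
  age 3: 0.17237 × 3.3 = 0.5688
  age 4: 0.07929 × 1.2 = 0.0951
  age 5: 0.04123 × 6.0 = 0.2474
  age 6: 0.02268 × 4.4 = 0.0998
  age 7: 0.01179 × 5.1 = 0.0601
R₀ = 0.0000 + 0.4001 + 0.5688 + 0.0951 + 0.2474 + 0.0998 + 0.0601 = 1.4714

1.47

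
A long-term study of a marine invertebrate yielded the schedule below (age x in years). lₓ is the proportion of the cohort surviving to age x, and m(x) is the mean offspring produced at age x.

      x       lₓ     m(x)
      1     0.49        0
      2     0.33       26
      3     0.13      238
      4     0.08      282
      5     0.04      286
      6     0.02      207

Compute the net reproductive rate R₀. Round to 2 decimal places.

R₀ = Σ lₓ m(x):
  age 1: 0.49 × 0 = 0.0000
  age 2: 0.33 × 26 = 8.5800
  age 3: 0.13 × 238 = 30.9400
  age 4: 0.08 × 282 = 22.5600
  age 5: 0.04 × 286 = 11.4400
  age 6: 0.02 × 207 = 4.1400
R₀ = 0.0000 + 8.5800 + 30.9400 + 22.5600 + 11.4400 + 4.1400 = 77.6600

77.66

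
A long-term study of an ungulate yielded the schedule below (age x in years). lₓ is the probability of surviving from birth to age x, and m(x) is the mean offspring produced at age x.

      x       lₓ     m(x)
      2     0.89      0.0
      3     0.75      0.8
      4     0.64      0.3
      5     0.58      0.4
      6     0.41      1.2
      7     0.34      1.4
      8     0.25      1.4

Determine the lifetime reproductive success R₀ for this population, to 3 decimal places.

R₀ = Σ lₓ m(x):
  age 2: 0.89 × 0.0 = 0.0000
  age 3: 0.75 × 0.8 = 0.6000
  age 4: 0.64 × 0.3 = 0.1920
  age 5: 0.58 × 0.4 = 0.2320
  age 6: 0.41 × 1.2 = 0.4920
  age 7: 0.34 × 1.4 = 0.4760
  age 8: 0.25 × 1.4 = 0.3500
R₀ = 0.0000 + 0.6000 + 0.1920 + 0.2320 + 0.4920 + 0.4760 + 0.3500 = 2.3420

2.342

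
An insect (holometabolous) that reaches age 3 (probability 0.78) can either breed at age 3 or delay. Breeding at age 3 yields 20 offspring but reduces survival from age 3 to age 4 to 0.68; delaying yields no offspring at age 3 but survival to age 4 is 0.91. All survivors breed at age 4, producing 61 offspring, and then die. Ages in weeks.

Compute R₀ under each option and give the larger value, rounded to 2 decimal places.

47.95

breed at age 3: R₀ = 0.78 × (20 + 0.68 × 61) = 0.78 × 61.4800 = 47.9544
delay to age 4: R₀ = 0.78 × (0.91 × 61) = 0.78 × 55.5100 = 43.2978
Higher: breed at age 3 (47.9544).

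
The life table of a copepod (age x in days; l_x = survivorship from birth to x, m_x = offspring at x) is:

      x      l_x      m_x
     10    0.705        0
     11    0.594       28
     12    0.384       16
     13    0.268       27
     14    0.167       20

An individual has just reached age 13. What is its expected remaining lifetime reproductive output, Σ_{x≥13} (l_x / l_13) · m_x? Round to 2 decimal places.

l_13 = 0.268. Conditional survival from age 13 to x is l_x / l_13.
  x=13: (0.268/0.268) × 27 = 27.0000
  x=14: (0.167/0.268) × 20 = 12.4627
Sum = 27.0000 + 12.4627 = 39.4627

39.46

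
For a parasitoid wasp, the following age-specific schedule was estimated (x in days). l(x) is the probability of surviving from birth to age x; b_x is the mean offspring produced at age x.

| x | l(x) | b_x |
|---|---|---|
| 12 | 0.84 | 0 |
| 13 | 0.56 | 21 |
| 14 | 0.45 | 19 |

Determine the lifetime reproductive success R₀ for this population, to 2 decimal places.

20.31

R₀ = Σ l(x) b_x:
  age 12: 0.84 × 0 = 0.0000
  age 13: 0.56 × 21 = 11.7600
  age 14: 0.45 × 19 = 8.5500
R₀ = 0.0000 + 11.7600 + 8.5500 = 20.3100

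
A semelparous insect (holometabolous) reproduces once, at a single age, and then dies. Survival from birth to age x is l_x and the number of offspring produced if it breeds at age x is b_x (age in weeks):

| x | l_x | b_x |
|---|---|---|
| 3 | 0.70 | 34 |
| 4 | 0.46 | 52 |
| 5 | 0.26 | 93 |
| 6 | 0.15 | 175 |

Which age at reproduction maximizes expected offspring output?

Expected offspring if breeding at age x = l_x × b_x:
  age 3: 0.70 × 34 = 23.800
  age 4: 0.46 × 52 = 23.920
  age 5: 0.26 × 93 = 24.180
  age 6: 0.15 × 175 = 26.250
Maximum at age 6 (26.250).

6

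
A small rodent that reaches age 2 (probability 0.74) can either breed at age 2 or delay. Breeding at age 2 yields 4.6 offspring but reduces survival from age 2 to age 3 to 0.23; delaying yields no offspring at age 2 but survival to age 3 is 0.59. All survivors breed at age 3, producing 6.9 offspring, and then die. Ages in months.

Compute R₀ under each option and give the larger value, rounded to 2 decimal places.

4.58

breed at age 2: R₀ = 0.74 × (4.6 + 0.23 × 6.9) = 0.74 × 6.1870 = 4.5784
delay to age 3: R₀ = 0.74 × (0.59 × 6.9) = 0.74 × 4.0710 = 3.0125
Higher: breed at age 2 (4.5784).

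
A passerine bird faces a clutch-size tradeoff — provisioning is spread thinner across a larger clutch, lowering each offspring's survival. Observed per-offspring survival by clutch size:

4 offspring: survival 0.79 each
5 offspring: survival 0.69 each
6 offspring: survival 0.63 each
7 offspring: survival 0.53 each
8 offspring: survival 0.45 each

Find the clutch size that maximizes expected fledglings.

6

Expected fledglings = c × s(c):
  c=4: 4 × 0.79 = 3.160
  c=5: 5 × 0.69 = 3.450
  c=6: 6 × 0.63 = 3.780
  c=7: 7 × 0.53 = 3.710
  c=8: 8 × 0.45 = 3.600
Maximum at c = 6 (3.780 fledglings).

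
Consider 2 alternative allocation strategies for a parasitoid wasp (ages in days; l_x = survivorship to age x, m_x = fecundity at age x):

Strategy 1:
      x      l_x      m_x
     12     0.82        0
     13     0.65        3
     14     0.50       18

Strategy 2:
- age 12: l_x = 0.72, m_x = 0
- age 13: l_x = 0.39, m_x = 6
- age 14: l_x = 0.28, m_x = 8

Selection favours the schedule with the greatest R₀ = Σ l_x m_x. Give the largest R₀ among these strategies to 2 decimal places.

Strategy 1: R₀ = 0.82×0 + 0.65×3 + 0.50×18 = 10.9500
Strategy 2: R₀ = 0.72×0 + 0.39×6 + 0.28×8 = 4.5800
Highest R₀: strategy 1 with 10.9500.

10.95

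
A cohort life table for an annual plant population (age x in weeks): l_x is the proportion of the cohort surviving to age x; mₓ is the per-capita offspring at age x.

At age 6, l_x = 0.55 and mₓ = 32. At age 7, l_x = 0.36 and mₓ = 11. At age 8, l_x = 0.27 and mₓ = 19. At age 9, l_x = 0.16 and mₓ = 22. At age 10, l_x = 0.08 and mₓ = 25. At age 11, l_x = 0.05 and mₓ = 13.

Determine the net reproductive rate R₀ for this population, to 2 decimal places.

R₀ = Σ l_x mₓ:
  age 6: 0.55 × 32 = 17.6000
  age 7: 0.36 × 11 = 3.9600
  age 8: 0.27 × 19 = 5.1300
  age 9: 0.16 × 22 = 3.5200
  age 10: 0.08 × 25 = 2.0000
  age 11: 0.05 × 13 = 0.6500
R₀ = 17.6000 + 3.9600 + 5.1300 + 3.5200 + 2.0000 + 0.6500 = 32.8600

32.86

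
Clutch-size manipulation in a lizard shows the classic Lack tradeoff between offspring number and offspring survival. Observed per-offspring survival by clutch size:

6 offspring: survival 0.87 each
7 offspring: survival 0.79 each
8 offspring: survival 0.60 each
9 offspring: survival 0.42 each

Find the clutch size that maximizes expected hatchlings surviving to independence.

7

Expected hatchlings surviving to independence = c × s(c):
  c=6: 6 × 0.87 = 5.220
  c=7: 7 × 0.79 = 5.530
  c=8: 8 × 0.60 = 4.800
  c=9: 9 × 0.42 = 3.780
Maximum at c = 7 (5.530 hatchlings surviving to independence).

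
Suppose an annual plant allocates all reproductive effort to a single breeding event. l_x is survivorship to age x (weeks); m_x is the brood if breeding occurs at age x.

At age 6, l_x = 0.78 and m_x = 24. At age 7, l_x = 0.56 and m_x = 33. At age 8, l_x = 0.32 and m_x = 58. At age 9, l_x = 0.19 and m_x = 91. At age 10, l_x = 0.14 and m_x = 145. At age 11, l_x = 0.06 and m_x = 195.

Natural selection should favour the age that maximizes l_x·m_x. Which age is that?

Expected offspring if breeding at age x = l_x × m_x:
  age 6: 0.78 × 24 = 18.720
  age 7: 0.56 × 33 = 18.480
  age 8: 0.32 × 58 = 18.560
  age 9: 0.19 × 91 = 17.290
  age 10: 0.14 × 145 = 20.300
  age 11: 0.06 × 195 = 11.700
Maximum at age 10 (20.300).

10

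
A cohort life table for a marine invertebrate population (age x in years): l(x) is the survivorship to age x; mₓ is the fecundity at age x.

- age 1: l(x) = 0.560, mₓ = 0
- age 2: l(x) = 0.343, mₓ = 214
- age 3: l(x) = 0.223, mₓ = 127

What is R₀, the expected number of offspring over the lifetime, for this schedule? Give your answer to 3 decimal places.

101.723

R₀ = Σ l(x) mₓ:
  age 1: 0.560 × 0 = 0.0000
  age 2: 0.343 × 214 = 73.4020
  age 3: 0.223 × 127 = 28.3210
R₀ = 0.0000 + 73.4020 + 28.3210 = 101.7230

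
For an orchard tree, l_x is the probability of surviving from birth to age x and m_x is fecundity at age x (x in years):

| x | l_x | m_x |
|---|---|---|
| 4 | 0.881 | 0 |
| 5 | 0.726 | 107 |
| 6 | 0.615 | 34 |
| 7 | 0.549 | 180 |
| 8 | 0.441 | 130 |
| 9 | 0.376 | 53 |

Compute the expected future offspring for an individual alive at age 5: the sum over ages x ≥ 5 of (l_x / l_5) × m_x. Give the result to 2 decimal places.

378.33

l_5 = 0.726. Conditional survival from age 5 to x is l_x / l_5.
  x=5: (0.726/0.726) × 107 = 107.0000
  x=6: (0.615/0.726) × 34 = 28.8017
  x=7: (0.549/0.726) × 180 = 136.1157
  x=8: (0.441/0.726) × 130 = 78.9669
  x=9: (0.376/0.726) × 53 = 27.4490
Sum = 107.0000 + 28.8017 + 136.1157 + 78.9669 + 27.4490 = 378.3333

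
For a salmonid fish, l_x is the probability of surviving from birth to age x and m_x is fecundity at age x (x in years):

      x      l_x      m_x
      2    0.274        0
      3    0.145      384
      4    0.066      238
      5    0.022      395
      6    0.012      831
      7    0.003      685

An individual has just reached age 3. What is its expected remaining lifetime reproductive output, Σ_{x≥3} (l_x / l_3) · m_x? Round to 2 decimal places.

635.21

l_3 = 0.145. Conditional survival from age 3 to x is l_x / l_3.
  x=3: (0.145/0.145) × 384 = 384.0000
  x=4: (0.066/0.145) × 238 = 108.3310
  x=5: (0.022/0.145) × 395 = 59.9310
  x=6: (0.012/0.145) × 831 = 68.7724
  x=7: (0.003/0.145) × 685 = 14.1724
Sum = 384.0000 + 108.3310 + 59.9310 + 68.7724 + 14.1724 = 635.2069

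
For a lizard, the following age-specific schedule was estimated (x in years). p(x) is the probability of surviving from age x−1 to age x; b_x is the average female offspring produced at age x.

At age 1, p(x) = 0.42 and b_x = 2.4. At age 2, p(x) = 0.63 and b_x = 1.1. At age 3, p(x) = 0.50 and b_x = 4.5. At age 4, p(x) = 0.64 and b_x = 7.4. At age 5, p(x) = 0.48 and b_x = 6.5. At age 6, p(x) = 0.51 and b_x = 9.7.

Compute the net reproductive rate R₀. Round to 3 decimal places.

2.986

Survivorship from birth: l_x = p_1·p_2·…·p_x.
  l_1 = 0.42000
  l_2 = 0.26460
  l_3 = 0.13230
  l_4 = 0.08467
  l_5 = 0.04064
  l_6 = 0.02073
R₀ = Σ l_x b_x:
  age 1: 0.42000 × 2.4 = 1.0080
  age 2: 0.26460 × 1.1 = 0.2911
  age 3: 0.13230 × 4.5 = 0.5954
  age 4: 0.08467 × 7.4 = 0.6266
  age 5: 0.04064 × 6.5 = 0.2642
  age 6: 0.02073 × 9.7 = 0.2011
R₀ = 1.0080 + 0.2911 + 0.5954 + 0.6266 + 0.2642 + 0.2011 = 2.9862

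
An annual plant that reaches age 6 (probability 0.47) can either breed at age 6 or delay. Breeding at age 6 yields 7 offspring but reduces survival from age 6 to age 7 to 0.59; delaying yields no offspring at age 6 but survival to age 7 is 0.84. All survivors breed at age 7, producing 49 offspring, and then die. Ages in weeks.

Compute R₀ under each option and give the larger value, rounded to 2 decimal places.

breed at age 6: R₀ = 0.47 × (7 + 0.59 × 49) = 0.47 × 35.9100 = 16.8777
delay to age 7: R₀ = 0.47 × (0.84 × 49) = 0.47 × 41.1600 = 19.3452
Higher: delay to age 7 (19.3452).

19.35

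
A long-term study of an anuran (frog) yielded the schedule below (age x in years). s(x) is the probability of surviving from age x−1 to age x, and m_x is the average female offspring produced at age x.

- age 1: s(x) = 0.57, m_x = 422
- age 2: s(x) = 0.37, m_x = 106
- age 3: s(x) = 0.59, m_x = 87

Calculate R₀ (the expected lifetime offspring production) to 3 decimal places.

Survivorship from birth: l_x = s_1·s_2·…·s_x.
  l_1 = 0.57000
  l_2 = 0.21090
  l_3 = 0.12443
R₀ = Σ l_x m_x:
  age 1: 0.57000 × 422 = 240.5400
  age 2: 0.21090 × 106 = 22.3554
  age 3: 0.12443 × 87 = 10.8254
R₀ = 240.5400 + 22.3554 + 10.8254 = 273.7208

273.721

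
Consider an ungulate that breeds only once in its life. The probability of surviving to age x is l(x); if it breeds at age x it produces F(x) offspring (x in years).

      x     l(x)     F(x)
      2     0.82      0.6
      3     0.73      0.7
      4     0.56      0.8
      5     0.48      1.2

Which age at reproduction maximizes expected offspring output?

Expected offspring if breeding at age x = l(x) × F(x):
  age 2: 0.82 × 0.6 = 0.492
  age 3: 0.73 × 0.7 = 0.511
  age 4: 0.56 × 0.8 = 0.448
  age 5: 0.48 × 1.2 = 0.576
Maximum at age 5 (0.576).

5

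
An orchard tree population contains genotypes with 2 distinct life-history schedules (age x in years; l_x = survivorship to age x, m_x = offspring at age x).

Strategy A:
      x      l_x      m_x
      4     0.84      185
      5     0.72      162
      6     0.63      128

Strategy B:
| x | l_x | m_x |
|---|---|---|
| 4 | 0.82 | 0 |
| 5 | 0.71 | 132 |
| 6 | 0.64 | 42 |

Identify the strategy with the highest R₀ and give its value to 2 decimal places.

Strategy A: R₀ = 0.84×185 + 0.72×162 + 0.63×128 = 352.6800
Strategy B: R₀ = 0.82×0 + 0.71×132 + 0.64×42 = 120.6000
Highest R₀: strategy A with 352.6800.

352.68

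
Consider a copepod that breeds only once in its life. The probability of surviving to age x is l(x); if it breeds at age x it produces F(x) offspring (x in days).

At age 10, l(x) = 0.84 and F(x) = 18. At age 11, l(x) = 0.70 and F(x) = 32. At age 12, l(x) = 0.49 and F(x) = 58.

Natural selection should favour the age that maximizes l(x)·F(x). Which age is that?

12

Expected offspring if breeding at age x = l(x) × F(x):
  age 10: 0.84 × 18 = 15.120
  age 11: 0.70 × 32 = 22.400
  age 12: 0.49 × 58 = 28.420
Maximum at age 12 (28.420).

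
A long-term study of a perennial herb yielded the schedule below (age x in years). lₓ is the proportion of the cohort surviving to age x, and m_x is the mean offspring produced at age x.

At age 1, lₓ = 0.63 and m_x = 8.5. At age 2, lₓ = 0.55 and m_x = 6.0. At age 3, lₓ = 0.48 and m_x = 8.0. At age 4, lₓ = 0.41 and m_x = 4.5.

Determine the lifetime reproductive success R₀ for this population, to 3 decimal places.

R₀ = Σ lₓ m_x:
  age 1: 0.63 × 8.5 = 5.3550
  age 2: 0.55 × 6.0 = 3.3000
  age 3: 0.48 × 8.0 = 3.8400
  age 4: 0.41 × 4.5 = 1.8450
R₀ = 5.3550 + 3.3000 + 3.8400 + 1.8450 = 14.3400

14.340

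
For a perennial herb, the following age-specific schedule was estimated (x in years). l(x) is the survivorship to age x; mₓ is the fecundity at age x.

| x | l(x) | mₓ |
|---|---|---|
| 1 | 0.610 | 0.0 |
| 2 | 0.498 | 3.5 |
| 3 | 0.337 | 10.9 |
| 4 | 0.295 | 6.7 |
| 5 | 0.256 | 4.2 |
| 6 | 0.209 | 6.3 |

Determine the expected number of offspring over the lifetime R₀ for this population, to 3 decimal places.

R₀ = Σ l(x) mₓ:
  age 1: 0.610 × 0.0 = 0.0000
  age 2: 0.498 × 3.5 = 1.7430
  age 3: 0.337 × 10.9 = 3.6733
  age 4: 0.295 × 6.7 = 1.9765
  age 5: 0.256 × 4.2 = 1.0752
  age 6: 0.209 × 6.3 = 1.3167
R₀ = 0.0000 + 1.7430 + 3.6733 + 1.9765 + 1.0752 + 1.3167 = 9.7847

9.785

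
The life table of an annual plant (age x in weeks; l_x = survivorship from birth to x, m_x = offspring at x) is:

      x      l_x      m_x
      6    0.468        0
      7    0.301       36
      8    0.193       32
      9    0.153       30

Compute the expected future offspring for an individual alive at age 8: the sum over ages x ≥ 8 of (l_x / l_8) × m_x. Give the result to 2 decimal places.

l_8 = 0.193. Conditional survival from age 8 to x is l_x / l_8.
  x=8: (0.193/0.193) × 32 = 32.0000
  x=9: (0.153/0.193) × 30 = 23.7824
Sum = 32.0000 + 23.7824 = 55.7824

55.78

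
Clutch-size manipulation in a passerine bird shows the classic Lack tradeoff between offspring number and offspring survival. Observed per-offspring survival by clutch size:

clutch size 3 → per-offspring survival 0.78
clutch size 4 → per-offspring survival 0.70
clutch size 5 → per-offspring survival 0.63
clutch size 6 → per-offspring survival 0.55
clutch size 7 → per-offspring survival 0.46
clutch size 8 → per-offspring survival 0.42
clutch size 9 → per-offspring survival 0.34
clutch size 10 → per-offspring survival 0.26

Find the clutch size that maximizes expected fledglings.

Expected fledglings = c × s(c):
  c=3: 3 × 0.78 = 2.340
  c=4: 4 × 0.70 = 2.800
  c=5: 5 × 0.63 = 3.150
  c=6: 6 × 0.55 = 3.300
  c=7: 7 × 0.46 = 3.220
  c=8: 8 × 0.42 = 3.360
  c=9: 9 × 0.34 = 3.060
  c=10: 10 × 0.26 = 2.600
Maximum at c = 8 (3.360 fledglings).

8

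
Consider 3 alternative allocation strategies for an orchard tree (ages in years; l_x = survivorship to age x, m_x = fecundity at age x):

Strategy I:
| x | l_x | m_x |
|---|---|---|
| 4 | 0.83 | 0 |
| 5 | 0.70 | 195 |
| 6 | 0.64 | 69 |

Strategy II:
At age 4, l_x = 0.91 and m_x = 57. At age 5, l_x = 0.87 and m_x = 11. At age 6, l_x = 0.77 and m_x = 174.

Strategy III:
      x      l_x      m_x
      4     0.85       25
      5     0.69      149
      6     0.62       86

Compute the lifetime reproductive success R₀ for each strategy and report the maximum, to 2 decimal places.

Strategy I: R₀ = 0.83×0 + 0.70×195 + 0.64×69 = 180.6600
Strategy II: R₀ = 0.91×57 + 0.87×11 + 0.77×174 = 195.4200
Strategy III: R₀ = 0.85×25 + 0.69×149 + 0.62×86 = 177.3800
Highest R₀: strategy II with 195.4200.

195.42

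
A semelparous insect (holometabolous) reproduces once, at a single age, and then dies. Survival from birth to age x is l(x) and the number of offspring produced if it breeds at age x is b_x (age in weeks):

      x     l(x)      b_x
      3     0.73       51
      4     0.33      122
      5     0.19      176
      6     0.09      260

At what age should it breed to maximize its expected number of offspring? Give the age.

4

Expected offspring if breeding at age x = l(x) × b_x:
  age 3: 0.73 × 51 = 37.230
  age 4: 0.33 × 122 = 40.260
  age 5: 0.19 × 176 = 33.440
  age 6: 0.09 × 260 = 23.400
Maximum at age 4 (40.260).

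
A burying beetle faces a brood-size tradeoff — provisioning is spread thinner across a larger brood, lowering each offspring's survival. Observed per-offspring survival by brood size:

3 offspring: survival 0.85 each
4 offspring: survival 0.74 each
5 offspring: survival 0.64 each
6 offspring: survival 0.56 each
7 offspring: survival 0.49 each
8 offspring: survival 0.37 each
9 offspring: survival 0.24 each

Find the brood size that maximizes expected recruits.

7

Expected recruits = c × s(c):
  c=3: 3 × 0.85 = 2.550
  c=4: 4 × 0.74 = 2.960
  c=5: 5 × 0.64 = 3.200
  c=6: 6 × 0.56 = 3.360
  c=7: 7 × 0.49 = 3.430
  c=8: 8 × 0.37 = 2.960
  c=9: 9 × 0.24 = 2.160
Maximum at c = 7 (3.430 recruits).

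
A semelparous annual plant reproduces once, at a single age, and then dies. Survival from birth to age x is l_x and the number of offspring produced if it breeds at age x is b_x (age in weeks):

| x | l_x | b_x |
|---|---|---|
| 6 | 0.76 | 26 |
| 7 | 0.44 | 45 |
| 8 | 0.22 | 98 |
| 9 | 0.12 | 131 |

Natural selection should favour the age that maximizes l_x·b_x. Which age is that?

Expected offspring if breeding at age x = l_x × b_x:
  age 6: 0.76 × 26 = 19.760
  age 7: 0.44 × 45 = 19.800
  age 8: 0.22 × 98 = 21.560
  age 9: 0.12 × 131 = 15.720
Maximum at age 8 (21.560).

8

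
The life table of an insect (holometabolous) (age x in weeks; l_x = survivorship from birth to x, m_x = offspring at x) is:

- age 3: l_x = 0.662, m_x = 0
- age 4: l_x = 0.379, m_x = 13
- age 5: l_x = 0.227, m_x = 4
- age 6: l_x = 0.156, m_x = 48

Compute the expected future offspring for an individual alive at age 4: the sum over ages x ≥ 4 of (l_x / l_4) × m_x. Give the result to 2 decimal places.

l_4 = 0.379. Conditional survival from age 4 to x is l_x / l_4.
  x=4: (0.379/0.379) × 13 = 13.0000
  x=5: (0.227/0.379) × 4 = 2.3958
  x=6: (0.156/0.379) × 48 = 19.7573
Sum = 13.0000 + 2.3958 + 19.7573 = 35.1530

35.15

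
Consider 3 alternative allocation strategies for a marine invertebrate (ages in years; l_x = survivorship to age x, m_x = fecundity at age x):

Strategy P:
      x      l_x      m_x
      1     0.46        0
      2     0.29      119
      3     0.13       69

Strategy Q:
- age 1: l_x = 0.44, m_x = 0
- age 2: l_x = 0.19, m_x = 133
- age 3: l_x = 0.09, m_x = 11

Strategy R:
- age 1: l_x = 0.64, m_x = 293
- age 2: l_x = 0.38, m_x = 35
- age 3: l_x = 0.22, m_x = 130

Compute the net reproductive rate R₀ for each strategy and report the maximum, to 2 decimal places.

Strategy P: R₀ = 0.46×0 + 0.29×119 + 0.13×69 = 43.4800
Strategy Q: R₀ = 0.44×0 + 0.19×133 + 0.09×11 = 26.2600
Strategy R: R₀ = 0.64×293 + 0.38×35 + 0.22×130 = 229.4200
Highest R₀: strategy R with 229.4200.

229.42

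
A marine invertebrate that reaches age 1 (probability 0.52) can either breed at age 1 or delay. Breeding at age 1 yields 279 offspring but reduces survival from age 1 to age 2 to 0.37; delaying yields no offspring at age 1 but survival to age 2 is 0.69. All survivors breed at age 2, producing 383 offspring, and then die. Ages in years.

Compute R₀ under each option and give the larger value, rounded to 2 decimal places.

breed at age 1: R₀ = 0.52 × (279 + 0.37 × 383) = 0.52 × 420.7100 = 218.7692
delay to age 2: R₀ = 0.52 × (0.69 × 383) = 0.52 × 264.2700 = 137.4204
Higher: breed at age 1 (218.7692).

218.77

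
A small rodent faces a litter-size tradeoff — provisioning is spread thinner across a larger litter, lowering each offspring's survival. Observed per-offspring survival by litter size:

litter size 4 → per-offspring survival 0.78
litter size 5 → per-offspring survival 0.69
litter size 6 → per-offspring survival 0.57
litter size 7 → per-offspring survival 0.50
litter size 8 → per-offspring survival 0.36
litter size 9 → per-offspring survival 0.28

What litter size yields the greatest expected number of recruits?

Expected recruits = c × s(c):
  c=4: 4 × 0.78 = 3.120
  c=5: 5 × 0.69 = 3.450
  c=6: 6 × 0.57 = 3.420
  c=7: 7 × 0.50 = 3.500
  c=8: 8 × 0.36 = 2.880
  c=9: 9 × 0.28 = 2.520
Maximum at c = 7 (3.500 recruits).

7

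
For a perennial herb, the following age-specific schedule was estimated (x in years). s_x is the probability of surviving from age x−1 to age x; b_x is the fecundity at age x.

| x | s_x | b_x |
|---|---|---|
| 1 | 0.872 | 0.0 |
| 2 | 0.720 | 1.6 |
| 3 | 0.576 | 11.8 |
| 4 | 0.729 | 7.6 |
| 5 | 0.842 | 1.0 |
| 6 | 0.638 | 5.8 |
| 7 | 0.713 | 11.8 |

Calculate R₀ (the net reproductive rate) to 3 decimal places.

Survivorship from birth: l_x = s_1·s_2·…·s_x.
  l_1 = 0.87200
  l_2 = 0.62784
  l_3 = 0.36164
  l_4 = 0.26363
  l_5 = 0.22198
  l_6 = 0.14162
  l_7 = 0.10098
R₀ = Σ l_x b_x:
  age 1: 0.87200 × 0.0 = 0.0000
  age 2: 0.62784 × 1.6 = 1.0045
  age 3: 0.36164 × 11.8 = 4.2674
  age 4: 0.26363 × 7.6 = 2.0036
  age 5: 0.22198 × 1.0 = 0.2220
  age 6: 0.14162 × 5.8 = 0.8214
  age 7: 0.10098 × 11.8 = 1.1916
R₀ = 0.0000 + 1.0045 + 4.2674 + 2.0036 + 0.2220 + 0.8214 + 1.1916 = 9.5104

9.510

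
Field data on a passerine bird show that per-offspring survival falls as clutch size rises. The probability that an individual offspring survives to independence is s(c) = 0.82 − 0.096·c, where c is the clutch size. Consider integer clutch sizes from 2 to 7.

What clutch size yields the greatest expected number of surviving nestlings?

4

Expected surviving nestlings = c × s(c):
  c=2: 2 × 0.628 = 1.256
  c=3: 3 × 0.532 = 1.596
  c=4: 4 × 0.436 = 1.744
  c=5: 5 × 0.340 = 1.700
  c=6: 6 × 0.244 = 1.464
  c=7: 7 × 0.148 = 1.036
Maximum at c = 4 (1.744 surviving nestlings).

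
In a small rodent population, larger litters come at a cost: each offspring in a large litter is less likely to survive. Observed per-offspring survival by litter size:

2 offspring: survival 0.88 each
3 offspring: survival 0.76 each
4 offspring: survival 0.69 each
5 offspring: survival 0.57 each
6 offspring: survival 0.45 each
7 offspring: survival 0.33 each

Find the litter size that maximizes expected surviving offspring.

Expected surviving offspring = c × s(c):
  c=2: 2 × 0.88 = 1.760
  c=3: 3 × 0.76 = 2.280
  c=4: 4 × 0.69 = 2.760
  c=5: 5 × 0.57 = 2.850
  c=6: 6 × 0.45 = 2.700
  c=7: 7 × 0.33 = 2.310
Maximum at c = 5 (2.850 surviving offspring).

5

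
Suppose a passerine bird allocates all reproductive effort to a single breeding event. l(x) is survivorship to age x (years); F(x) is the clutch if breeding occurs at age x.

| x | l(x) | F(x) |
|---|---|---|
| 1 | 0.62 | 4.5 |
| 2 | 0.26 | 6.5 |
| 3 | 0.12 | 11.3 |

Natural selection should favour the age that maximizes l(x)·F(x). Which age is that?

1

Expected offspring if breeding at age x = l(x) × F(x):
  age 1: 0.62 × 4.5 = 2.790
  age 2: 0.26 × 6.5 = 1.690
  age 3: 0.12 × 11.3 = 1.356
Maximum at age 1 (2.790).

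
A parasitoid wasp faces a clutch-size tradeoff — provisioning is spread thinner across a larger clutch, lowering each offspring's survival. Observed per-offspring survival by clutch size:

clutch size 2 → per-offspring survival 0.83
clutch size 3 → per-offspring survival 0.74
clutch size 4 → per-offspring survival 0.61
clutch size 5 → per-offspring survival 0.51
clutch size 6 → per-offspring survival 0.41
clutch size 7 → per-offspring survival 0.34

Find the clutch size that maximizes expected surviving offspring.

Expected surviving offspring = c × s(c):
  c=2: 2 × 0.83 = 1.660
  c=3: 3 × 0.74 = 2.220
  c=4: 4 × 0.61 = 2.440
  c=5: 5 × 0.51 = 2.550
  c=6: 6 × 0.41 = 2.460
  c=7: 7 × 0.34 = 2.380
Maximum at c = 5 (2.550 surviving offspring).

5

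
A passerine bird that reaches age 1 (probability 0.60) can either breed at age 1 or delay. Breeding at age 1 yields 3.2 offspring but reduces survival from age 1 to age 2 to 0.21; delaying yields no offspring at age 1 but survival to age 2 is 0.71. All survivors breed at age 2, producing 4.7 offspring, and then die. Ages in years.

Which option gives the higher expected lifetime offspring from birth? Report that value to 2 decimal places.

2.51

breed at age 1: R₀ = 0.60 × (3.2 + 0.21 × 4.7) = 0.60 × 4.1870 = 2.5122
delay to age 2: R₀ = 0.60 × (0.71 × 4.7) = 0.60 × 3.3370 = 2.0022
Higher: breed at age 1 (2.5122).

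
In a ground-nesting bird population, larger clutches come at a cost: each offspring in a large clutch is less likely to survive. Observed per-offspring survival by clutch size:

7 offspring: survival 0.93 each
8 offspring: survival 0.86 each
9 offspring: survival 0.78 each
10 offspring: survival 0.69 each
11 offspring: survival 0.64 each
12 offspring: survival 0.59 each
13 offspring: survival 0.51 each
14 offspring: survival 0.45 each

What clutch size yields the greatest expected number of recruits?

12

Expected recruits = c × s(c):
  c=7: 7 × 0.93 = 6.510
  c=8: 8 × 0.86 = 6.880
  c=9: 9 × 0.78 = 7.020
  c=10: 10 × 0.69 = 6.900
  c=11: 11 × 0.64 = 7.040
  c=12: 12 × 0.59 = 7.080
  c=13: 13 × 0.51 = 6.630
  c=14: 14 × 0.45 = 6.300
Maximum at c = 12 (7.080 recruits).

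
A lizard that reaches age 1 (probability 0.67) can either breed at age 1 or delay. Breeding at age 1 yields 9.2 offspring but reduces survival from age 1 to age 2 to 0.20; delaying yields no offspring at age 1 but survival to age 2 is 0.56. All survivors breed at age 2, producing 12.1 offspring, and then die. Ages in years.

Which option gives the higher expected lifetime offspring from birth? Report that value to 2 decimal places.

7.79

breed at age 1: R₀ = 0.67 × (9.2 + 0.20 × 12.1) = 0.67 × 11.6200 = 7.7854
delay to age 2: R₀ = 0.67 × (0.56 × 12.1) = 0.67 × 6.7760 = 4.5399
Higher: breed at age 1 (7.7854).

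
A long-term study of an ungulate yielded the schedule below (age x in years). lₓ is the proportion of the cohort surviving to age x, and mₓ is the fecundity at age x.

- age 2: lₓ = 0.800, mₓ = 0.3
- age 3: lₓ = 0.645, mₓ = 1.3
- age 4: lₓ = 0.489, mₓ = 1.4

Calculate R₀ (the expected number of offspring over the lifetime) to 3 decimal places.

1.763

R₀ = Σ lₓ mₓ:
  age 2: 0.800 × 0.3 = 0.2400
  age 3: 0.645 × 1.3 = 0.8385
  age 4: 0.489 × 1.4 = 0.6846
R₀ = 0.2400 + 0.8385 + 0.6846 = 1.7631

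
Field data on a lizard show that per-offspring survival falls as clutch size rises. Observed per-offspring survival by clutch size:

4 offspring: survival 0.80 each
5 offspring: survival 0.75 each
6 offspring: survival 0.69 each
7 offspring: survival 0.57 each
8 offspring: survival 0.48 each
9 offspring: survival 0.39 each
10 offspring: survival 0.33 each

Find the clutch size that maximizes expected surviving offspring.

6

Expected surviving offspring = c × s(c):
  c=4: 4 × 0.80 = 3.200
  c=5: 5 × 0.75 = 3.750
  c=6: 6 × 0.69 = 4.140
  c=7: 7 × 0.57 = 3.990
  c=8: 8 × 0.48 = 3.840
  c=9: 9 × 0.39 = 3.510
  c=10: 10 × 0.33 = 3.300
Maximum at c = 6 (4.140 surviving offspring).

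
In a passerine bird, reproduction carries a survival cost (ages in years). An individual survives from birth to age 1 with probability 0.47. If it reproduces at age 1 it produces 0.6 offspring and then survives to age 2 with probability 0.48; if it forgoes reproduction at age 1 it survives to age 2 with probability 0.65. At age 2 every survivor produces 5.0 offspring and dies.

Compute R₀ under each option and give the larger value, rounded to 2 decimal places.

breed at age 1: R₀ = 0.47 × (0.6 + 0.48 × 5.0) = 0.47 × 3.0000 = 1.4100
delay to age 2: R₀ = 0.47 × (0.65 × 5.0) = 0.47 × 3.2500 = 1.5275
Higher: delay to age 2 (1.5275).

1.53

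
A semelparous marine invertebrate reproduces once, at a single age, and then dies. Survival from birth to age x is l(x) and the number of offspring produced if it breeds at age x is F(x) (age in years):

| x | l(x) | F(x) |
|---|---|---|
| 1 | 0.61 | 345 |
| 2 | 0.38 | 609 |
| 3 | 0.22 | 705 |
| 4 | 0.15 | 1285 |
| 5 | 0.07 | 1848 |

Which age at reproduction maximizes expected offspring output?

Expected offspring if breeding at age x = l(x) × F(x):
  age 1: 0.61 × 345 = 210.450
  age 2: 0.38 × 609 = 231.420
  age 3: 0.22 × 705 = 155.100
  age 4: 0.15 × 1285 = 192.750
  age 5: 0.07 × 1848 = 129.360
Maximum at age 2 (231.420).

2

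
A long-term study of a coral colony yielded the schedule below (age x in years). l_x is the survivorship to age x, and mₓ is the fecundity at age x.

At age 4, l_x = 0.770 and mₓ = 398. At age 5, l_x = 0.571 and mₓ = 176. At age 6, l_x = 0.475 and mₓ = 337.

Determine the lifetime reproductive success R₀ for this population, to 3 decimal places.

567.031

R₀ = Σ l_x mₓ:
  age 4: 0.770 × 398 = 306.4600
  age 5: 0.571 × 176 = 100.4960
  age 6: 0.475 × 337 = 160.0750
R₀ = 306.4600 + 100.4960 + 160.0750 = 567.0310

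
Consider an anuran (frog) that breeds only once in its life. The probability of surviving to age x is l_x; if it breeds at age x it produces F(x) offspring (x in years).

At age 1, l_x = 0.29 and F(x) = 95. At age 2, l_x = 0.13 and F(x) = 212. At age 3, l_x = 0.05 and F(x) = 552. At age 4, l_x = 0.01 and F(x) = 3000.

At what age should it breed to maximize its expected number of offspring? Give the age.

Expected offspring if breeding at age x = l_x × F(x):
  age 1: 0.29 × 95 = 27.550
  age 2: 0.13 × 212 = 27.560
  age 3: 0.05 × 552 = 27.600
  age 4: 0.01 × 3000 = 30.000
Maximum at age 4 (30.000).

4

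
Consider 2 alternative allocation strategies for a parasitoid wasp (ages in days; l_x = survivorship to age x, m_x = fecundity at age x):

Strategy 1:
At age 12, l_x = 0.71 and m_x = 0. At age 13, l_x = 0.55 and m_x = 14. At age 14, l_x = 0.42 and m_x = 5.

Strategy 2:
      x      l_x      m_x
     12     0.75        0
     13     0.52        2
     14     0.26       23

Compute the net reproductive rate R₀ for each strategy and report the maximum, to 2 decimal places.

9.80

Strategy 1: R₀ = 0.71×0 + 0.55×14 + 0.42×5 = 9.8000
Strategy 2: R₀ = 0.75×0 + 0.52×2 + 0.26×23 = 7.0200
Highest R₀: strategy 1 with 9.8000.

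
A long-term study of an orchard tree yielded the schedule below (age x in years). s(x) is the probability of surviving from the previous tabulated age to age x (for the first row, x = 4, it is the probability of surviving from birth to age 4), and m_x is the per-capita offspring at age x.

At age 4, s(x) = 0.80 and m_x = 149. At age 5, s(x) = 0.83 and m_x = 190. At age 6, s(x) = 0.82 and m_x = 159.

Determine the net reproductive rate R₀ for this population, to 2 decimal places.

Survivorship from birth: l_x = s_4·s_5·…·s_x.
  l_4 = 0.80000
  l_5 = 0.66400
  l_6 = 0.54448
R₀ = Σ l_x m_x:
  age 4: 0.80000 × 149 = 119.2000
  age 5: 0.66400 × 190 = 126.1600
  age 6: 0.54448 × 159 = 86.5723
R₀ = 119.2000 + 126.1600 + 86.5723 = 331.9323

331.93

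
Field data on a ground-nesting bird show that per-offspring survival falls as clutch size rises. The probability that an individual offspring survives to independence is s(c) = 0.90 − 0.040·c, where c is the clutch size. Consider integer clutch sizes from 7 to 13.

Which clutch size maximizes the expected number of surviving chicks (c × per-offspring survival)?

Expected surviving chicks = c × s(c):
  c=7: 7 × 0.620 = 4.340
  c=8: 8 × 0.580 = 4.640
  c=9: 9 × 0.540 = 4.860
  c=10: 10 × 0.500 = 5.000
  c=11: 11 × 0.460 = 5.060
  c=12: 12 × 0.420 = 5.040
  c=13: 13 × 0.380 = 4.940
Maximum at c = 11 (5.060 surviving chicks).

11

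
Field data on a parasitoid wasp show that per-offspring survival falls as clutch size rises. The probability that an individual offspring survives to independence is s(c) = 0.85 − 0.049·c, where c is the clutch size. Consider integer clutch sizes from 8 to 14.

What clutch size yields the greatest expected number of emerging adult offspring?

Expected emerging adult offspring = c × s(c):
  c=8: 8 × 0.458 = 3.664
  c=9: 9 × 0.409 = 3.681
  c=10: 10 × 0.360 = 3.600
  c=11: 11 × 0.311 = 3.421
  c=12: 12 × 0.262 = 3.144
  c=13: 13 × 0.213 = 2.769
  c=14: 14 × 0.164 = 2.296
Maximum at c = 9 (3.681 emerging adult offspring).

9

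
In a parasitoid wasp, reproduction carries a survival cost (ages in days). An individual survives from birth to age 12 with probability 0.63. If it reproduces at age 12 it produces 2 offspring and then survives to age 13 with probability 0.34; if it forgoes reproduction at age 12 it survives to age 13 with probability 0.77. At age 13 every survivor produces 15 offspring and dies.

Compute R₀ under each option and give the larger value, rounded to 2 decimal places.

7.28

breed at age 12: R₀ = 0.63 × (2 + 0.34 × 15) = 0.63 × 7.1000 = 4.4730
delay to age 13: R₀ = 0.63 × (0.77 × 15) = 0.63 × 11.5500 = 7.2765
Higher: delay to age 13 (7.2765).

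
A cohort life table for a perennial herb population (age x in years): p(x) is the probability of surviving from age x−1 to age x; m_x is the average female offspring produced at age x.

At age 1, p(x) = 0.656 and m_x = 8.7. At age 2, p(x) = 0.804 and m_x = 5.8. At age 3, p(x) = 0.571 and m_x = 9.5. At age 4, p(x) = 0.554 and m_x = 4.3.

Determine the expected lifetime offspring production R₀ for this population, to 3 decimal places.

Survivorship from birth: l_x = p_1·p_2·…·p_x.
  l_1 = 0.65600
  l_2 = 0.52742
  l_3 = 0.30116
  l_4 = 0.16684
R₀ = Σ l_x m_x:
  age 1: 0.65600 × 8.7 = 5.7072
  age 2: 0.52742 × 5.8 = 3.0590
  age 3: 0.30116 × 9.5 = 2.8610
  age 4: 0.16684 × 4.3 = 0.7174
R₀ = 5.7072 + 3.0590 + 2.8610 + 0.7174 = 12.3447

12.345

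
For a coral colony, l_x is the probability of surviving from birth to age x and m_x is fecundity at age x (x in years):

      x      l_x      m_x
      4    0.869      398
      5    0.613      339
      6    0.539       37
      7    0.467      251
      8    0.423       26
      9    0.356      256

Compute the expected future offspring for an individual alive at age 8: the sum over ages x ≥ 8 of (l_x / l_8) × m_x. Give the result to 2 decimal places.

241.45

l_8 = 0.423. Conditional survival from age 8 to x is l_x / l_8.
  x=8: (0.423/0.423) × 26 = 26.0000
  x=9: (0.356/0.423) × 256 = 215.4515
Sum = 26.0000 + 215.4515 = 241.4515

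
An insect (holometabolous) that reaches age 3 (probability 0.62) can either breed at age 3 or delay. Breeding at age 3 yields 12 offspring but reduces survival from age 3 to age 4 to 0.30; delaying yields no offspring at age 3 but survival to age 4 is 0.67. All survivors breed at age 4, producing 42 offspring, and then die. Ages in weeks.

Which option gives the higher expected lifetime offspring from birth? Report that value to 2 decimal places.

breed at age 3: R₀ = 0.62 × (12 + 0.30 × 42) = 0.62 × 24.6000 = 15.2520
delay to age 4: R₀ = 0.62 × (0.67 × 42) = 0.62 × 28.1400 = 17.4468
Higher: delay to age 4 (17.4468).

17.45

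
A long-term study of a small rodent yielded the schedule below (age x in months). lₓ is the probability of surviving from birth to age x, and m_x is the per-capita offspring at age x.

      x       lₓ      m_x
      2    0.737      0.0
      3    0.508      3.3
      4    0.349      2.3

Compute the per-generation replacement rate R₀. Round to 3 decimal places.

2.479

R₀ = Σ lₓ m_x:
  age 2: 0.737 × 0.0 = 0.0000
  age 3: 0.508 × 3.3 = 1.6764
  age 4: 0.349 × 2.3 = 0.8027
R₀ = 0.0000 + 1.6764 + 0.8027 = 2.4791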